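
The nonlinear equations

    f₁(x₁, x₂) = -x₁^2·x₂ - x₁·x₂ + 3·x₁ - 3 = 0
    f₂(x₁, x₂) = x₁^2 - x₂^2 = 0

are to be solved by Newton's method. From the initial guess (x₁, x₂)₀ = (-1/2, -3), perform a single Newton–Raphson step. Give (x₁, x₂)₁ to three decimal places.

At (-1/2, -3): F = (-5.250, -8.750).
Jacobian J = [[-2·x₁·x₂ - x₂ + 3, -x₁^2 - x₁], [2·x₁, -2·x₂]].
At the point, J = [[3.000, 0.250], [-1.000, 6.000]] (det J = 18.250).
Solving J·Δ = −F gives Δ = (1.606, 1.726).
Then the next iterate is (x₁, x₂)₁ = (1.106, -1.274).

(1.106, -1.274)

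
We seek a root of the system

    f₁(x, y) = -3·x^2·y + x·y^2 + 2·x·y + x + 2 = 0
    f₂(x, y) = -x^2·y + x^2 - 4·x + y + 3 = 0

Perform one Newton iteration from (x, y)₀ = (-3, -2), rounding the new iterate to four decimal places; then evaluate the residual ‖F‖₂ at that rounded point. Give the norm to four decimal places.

At (-3, -2): F = (53.0000, 40.0000).
Jacobian J = [[-6·x·y + y^2 + 2·y + 1, -3·x^2 + 2·x·y + 2·x], [-2·x·y + 2·x - 4, -x^2 + 1]].
At the point, J = [[-35.0000, -21.0000], [-22.0000, -8.0000]] (det J = -182.0000).
Solving J·Δ = −F gives Δ = (2.2857, -1.2857).
Then the next iterate is (x, y)₁ = (-0.7143, -3.2857).
Re-evaluating at (-0.7143, -3.2857): F = (3.297527, 4.758169), so ‖F‖₂ = 5.7891.

5.7891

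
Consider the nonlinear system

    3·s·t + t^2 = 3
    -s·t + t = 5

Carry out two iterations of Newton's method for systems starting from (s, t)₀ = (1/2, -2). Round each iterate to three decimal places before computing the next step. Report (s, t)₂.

(4.553, -12.244)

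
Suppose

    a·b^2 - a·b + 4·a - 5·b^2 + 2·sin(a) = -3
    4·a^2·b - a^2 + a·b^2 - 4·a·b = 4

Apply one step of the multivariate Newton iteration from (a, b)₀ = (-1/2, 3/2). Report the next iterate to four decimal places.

(-0.7409, 0.6781)

At (-1/2, 3/2): F = (-11.583851, -0.8750).
Jacobian J = [[b^2 - b + 2·cos(a) + 4, 2·a·b - a - 10·b], [8·a·b - 2·a + b^2 - 4·b, 4·a^2 + 2·a·b - 4·a]].
At the point, J = [[6.505165, -16.0000], [-8.7500, 1.5000]] (det J = -130.242252).
Solving J·Δ = −F gives Δ = (-0.2409, -0.8219).
Then the next iterate is (a, b)₁ = (-0.7409, 0.6781).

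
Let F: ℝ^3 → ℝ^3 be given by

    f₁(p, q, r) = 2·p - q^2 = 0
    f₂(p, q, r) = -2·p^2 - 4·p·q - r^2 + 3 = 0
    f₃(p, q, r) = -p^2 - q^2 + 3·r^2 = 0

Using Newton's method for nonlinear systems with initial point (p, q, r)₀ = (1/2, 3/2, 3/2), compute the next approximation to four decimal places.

(0.4919, 1.0780, 0.8862)

At (1/2, 3/2, 3/2): F = (-1.2500, -2.7500, 4.2500).
Jacobian J = [[2, -2·q, 0], [-4·p - 4·q, -4·p, -2·r], [-2·p, -2·q, 6·r]].
At the point, J = [[2.0000, -3.0000, 0.0000], [-8.0000, -2.0000, -3.0000], [-1.0000, -3.0000, 9.0000]] (det J = -279.0000).
Solving J·Δ = −F gives Δ = (-0.0081, -0.4220, -0.6138).
Then the next iterate is (p, q, r)₁ = (0.4919, 1.0780, 0.8862).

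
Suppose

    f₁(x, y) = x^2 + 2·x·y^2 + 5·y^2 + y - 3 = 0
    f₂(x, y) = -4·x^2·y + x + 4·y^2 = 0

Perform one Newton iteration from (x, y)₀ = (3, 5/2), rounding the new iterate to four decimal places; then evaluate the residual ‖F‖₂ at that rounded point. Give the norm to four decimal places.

27.8878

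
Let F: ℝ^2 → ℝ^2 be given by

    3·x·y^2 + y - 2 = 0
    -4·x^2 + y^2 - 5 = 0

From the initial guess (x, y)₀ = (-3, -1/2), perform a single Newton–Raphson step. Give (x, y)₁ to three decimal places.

At (-3, -1/2): F = (-4.750, -40.750).
Jacobian J = [[3·y^2, 6·x·y + 1], [-8·x, 2·y]].
At the point, J = [[0.750, 10.000], [24.000, -1.000]] (det J = -240.750).
Solving J·Δ = −F gives Δ = (1.712, 0.347).
Then the next iterate is (x, y)₁ = (-1.288, -0.153).

(-1.288, -0.153)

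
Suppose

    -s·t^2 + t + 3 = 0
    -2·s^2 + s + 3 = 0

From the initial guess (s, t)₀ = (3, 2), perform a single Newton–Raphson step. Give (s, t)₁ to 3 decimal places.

(1.909, 1.760)

At (3, 2): F = (-7.000, -12.000).
Jacobian J = [[-t^2, -2·s·t + 1], [-4·s + 1, 0]].
At the point, J = [[-4.000, -11.000], [-11.000, 0.000]] (det J = -121.000).
Solving J·Δ = −F gives Δ = (-1.091, -0.240).
Then the next iterate is (s, t)₁ = (1.909, 1.760).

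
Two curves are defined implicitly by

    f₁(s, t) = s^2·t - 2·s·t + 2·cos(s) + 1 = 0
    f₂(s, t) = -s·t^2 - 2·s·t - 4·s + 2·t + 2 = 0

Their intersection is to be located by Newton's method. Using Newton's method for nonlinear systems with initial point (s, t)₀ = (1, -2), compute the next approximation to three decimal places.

At (1, -2): F = (4.08060, -6.000).
Jacobian J = [[2·s·t - 2·t - 2·sin(s), s^2 - 2·s], [-t^2 - 2·t - 4, -2·s·t - 2·s + 2]].
At the point, J = [[-1.68294, -1.000], [-4.000, 4.000]] (det J = -10.73177).
Solving J·Δ = −F gives Δ = (0.962, 2.462).
Then the next iterate is (s, t)₁ = (1.962, 0.462).

(1.962, 0.462)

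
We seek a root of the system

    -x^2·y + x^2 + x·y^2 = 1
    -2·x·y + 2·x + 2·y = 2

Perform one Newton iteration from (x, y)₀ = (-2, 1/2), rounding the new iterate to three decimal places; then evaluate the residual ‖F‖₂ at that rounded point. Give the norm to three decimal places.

30.548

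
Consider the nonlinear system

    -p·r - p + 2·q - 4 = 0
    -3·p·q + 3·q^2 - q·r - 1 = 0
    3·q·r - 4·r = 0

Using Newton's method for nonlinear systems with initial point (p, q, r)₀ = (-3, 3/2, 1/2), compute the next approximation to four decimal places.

At (-3, 3/2, 1/2): F = (3.5000, 18.5000, 0.2500).
Jacobian J = [[-r - 1, 2, -p], [-3·q, -3·p + 6·q - r, -q], [0, 3·r, 3·q - 4]].
At the point, J = [[-1.5000, 2.0000, 3.0000], [-4.5000, 17.5000, -1.5000], [0.0000, 1.5000, 0.5000]] (det J = -32.2500).
Solving J·Δ = −F gives Δ = (2.7713, -0.3081, 0.4244).
Then the next iterate is (p, q, r)₁ = (-0.2287, 1.1919, 0.9244).

(-0.2287, 1.1919, 0.9244)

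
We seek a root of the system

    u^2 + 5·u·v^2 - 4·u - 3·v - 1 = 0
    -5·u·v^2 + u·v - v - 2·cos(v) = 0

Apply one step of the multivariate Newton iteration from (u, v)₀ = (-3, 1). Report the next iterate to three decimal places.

(-1.585, 0.846)

At (-3, 1): F = (2.000, 9.91940).
Jacobian J = [[2·u + 5·v^2 - 4, 10·u·v - 3], [-5·v^2 + v, -10·u·v + u + 2·sin(v) - 1]].
At the point, J = [[-5.000, -33.000], [-4.000, 27.68294]] (det J = -270.41471).
Solving J·Δ = −F gives Δ = (1.415, -0.154).
Then the next iterate is (u, v)₁ = (-1.585, 0.846).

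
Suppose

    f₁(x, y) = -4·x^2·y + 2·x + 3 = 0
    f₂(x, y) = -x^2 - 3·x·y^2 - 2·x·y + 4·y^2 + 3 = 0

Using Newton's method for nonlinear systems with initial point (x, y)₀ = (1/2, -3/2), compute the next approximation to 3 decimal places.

At (1/2, -3/2): F = (5.500, 9.875).
Jacobian J = [[-8·x·y + 2, -4·x^2], [-2·x - 3·y^2 - 2·y, -6·x·y - 2·x + 8·y]].
At the point, J = [[8.000, -1.000], [-4.750, -8.500]] (det J = -72.750).
Solving J·Δ = −F gives Δ = (-0.507, 1.445).
Then the next iterate is (x, y)₁ = (-0.007, -0.055).

(-0.007, -0.055)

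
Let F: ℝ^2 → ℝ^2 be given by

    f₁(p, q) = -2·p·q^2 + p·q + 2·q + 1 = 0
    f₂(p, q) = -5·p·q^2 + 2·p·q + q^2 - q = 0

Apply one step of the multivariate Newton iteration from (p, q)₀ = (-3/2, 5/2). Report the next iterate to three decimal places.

(-7.903, -2.986)

At (-3/2, 5/2): F = (21.000, 43.125).
Jacobian J = [[-2·q^2 + q, -4·p·q + p + 2], [-5·q^2 + 2·q, -10·p·q + 2·p + 2·q - 1]].
At the point, J = [[-10.000, 15.500], [-26.250, 38.500]] (det J = 21.875).
Solving J·Δ = −F gives Δ = (-6.403, -5.486).
Then the next iterate is (p, q)₁ = (-7.903, -2.986).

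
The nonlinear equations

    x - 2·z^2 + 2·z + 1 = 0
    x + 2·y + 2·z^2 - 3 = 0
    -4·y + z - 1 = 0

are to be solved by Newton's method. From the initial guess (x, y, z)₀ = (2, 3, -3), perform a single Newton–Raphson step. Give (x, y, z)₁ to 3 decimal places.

(3.235, -0.647, -1.588)

At (2, 3, -3): F = (-21.000, 23.000, -16.000).
Jacobian J = [[1, 0, -4·z + 2], [1, 2, 4·z], [0, -4, 1]].
At the point, J = [[1.000, 0.000, 14.000], [1.000, 2.000, -12.000], [0.000, -4.000, 1.000]] (det J = -102.000).
Solving J·Δ = −F gives Δ = (1.235, -3.647, 1.412).
Then the next iterate is (x, y, z)₁ = (3.235, -0.647, -1.588).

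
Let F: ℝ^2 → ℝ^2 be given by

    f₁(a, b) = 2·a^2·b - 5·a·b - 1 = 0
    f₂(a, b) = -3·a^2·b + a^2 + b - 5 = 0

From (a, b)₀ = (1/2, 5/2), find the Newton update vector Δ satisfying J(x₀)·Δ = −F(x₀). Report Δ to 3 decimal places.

At (1/2, 5/2): F = (-6.000, -4.125).
Jacobian J = [[4·a·b - 5·b, 2·a^2 - 5·a], [-6·a·b + 2·a, -3·a^2 + 1]].
At the point, J = [[-7.500, -2.000], [-6.500, 0.250]] (det J = -14.875).
Solving J·Δ = −F gives Δ = (-0.655, -0.542).

(-0.655, -0.542)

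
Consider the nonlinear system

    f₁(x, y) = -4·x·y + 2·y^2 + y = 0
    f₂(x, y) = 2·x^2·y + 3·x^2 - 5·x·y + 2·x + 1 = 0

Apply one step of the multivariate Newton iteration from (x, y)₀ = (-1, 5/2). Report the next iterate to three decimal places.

(-0.641, 1.073)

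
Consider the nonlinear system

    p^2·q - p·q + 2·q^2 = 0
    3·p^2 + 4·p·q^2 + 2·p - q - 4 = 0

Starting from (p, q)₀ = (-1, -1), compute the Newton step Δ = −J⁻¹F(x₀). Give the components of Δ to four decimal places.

(0.5714, 0.8571)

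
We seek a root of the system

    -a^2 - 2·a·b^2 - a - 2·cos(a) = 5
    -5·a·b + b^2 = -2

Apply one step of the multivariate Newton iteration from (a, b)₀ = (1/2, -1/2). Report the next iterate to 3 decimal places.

(-7.670, -5.335)

At (1/2, -1/2): F = (-7.75517, 3.500).
Jacobian J = [[-2·a - 2·b^2 + 2·sin(a) - 1, -4·a·b], [-5·b, -5·a + 2·b]].
At the point, J = [[-1.54115, 1.000], [2.500, -3.500]] (det J = 2.89402).
Solving J·Δ = −F gives Δ = (-8.170, -4.835).
Then the next iterate is (a, b)₁ = (-7.670, -5.335).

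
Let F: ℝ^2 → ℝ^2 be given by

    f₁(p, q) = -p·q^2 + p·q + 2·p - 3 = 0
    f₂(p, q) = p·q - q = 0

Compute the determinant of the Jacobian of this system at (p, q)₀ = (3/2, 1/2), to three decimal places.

1.125

J = [[-q^2 + q + 2, -2·p·q + p], [q, p - 1]].
At the point, J = [[2.250, 0.000], [0.500, 0.500]].
det J = 1.125.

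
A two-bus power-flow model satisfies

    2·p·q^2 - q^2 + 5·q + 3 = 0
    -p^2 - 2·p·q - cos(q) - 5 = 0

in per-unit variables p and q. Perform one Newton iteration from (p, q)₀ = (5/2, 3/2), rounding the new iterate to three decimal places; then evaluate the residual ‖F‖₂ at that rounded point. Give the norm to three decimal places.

9.938

At (5/2, 3/2): F = (19.500, -18.82074).
Jacobian J = [[2·q^2, 4·p·q - 2·q + 5], [-2·p - 2·q, -2·p + sin(q)]].
At the point, J = [[4.500, 17.000], [-8.000, -4.00251]] (det J = 117.98873).
Solving J·Δ = −F gives Δ = (-2.050, -0.604).
Then the next iterate is (p, q)₁ = (0.450, 0.896).
Re-evaluating at (0.450, 0.896): F = (7.39972, -6.63364), so ‖F‖₂ = 9.938.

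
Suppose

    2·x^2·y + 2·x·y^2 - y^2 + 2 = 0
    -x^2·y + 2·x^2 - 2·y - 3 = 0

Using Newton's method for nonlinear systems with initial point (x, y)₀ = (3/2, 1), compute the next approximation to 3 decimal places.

(1.286, 0.202)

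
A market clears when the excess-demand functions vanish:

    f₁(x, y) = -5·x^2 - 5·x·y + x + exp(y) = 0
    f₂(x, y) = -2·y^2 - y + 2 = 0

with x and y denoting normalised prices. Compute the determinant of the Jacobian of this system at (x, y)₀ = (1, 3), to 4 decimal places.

312.0000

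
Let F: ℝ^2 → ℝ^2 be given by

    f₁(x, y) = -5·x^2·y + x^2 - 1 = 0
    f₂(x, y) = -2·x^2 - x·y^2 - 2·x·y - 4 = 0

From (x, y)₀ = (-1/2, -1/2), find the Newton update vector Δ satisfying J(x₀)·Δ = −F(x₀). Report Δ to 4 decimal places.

At (-1/2, -1/2): F = (-0.1250, -4.8750).
Jacobian J = [[-10·x·y + 2·x, -5·x^2], [-4·x - y^2 - 2·y, -2·x·y - 2·x]].
At the point, J = [[-3.5000, -1.2500], [2.7500, 0.5000]] (det J = 1.6875).
Solving J·Δ = −F gives Δ = (3.6481, -10.3148).

(3.6481, -10.3148)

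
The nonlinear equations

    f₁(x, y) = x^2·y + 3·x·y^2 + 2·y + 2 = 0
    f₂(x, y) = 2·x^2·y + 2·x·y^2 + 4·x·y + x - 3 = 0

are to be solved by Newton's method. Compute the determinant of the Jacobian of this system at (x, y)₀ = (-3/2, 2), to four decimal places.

J = [[2·x·y + 3·y^2, x^2 + 6·x·y + 2], [4·x·y + 2·y^2 + 4·y + 1, 2·x^2 + 4·x·y + 4·x]].
At the point, J = [[6.0000, -13.7500], [5.0000, -13.5000]].
det J = -12.2500.

-12.2500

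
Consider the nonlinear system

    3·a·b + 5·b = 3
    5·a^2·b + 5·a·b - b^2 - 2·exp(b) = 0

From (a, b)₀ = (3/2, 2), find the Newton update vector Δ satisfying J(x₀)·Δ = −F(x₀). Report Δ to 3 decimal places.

(-0.469, -1.388)

At (3/2, 2): F = (16.000, 18.72189).
Jacobian J = [[3·b, 3·a + 5], [10·a·b + 5·b, 5·a^2 + 5·a - 2·b - 2·exp(b)]].
At the point, J = [[6.000, 9.500], [40.000, -0.02811]] (det J = -380.16867).
Solving J·Δ = −F gives Δ = (-0.469, -1.388).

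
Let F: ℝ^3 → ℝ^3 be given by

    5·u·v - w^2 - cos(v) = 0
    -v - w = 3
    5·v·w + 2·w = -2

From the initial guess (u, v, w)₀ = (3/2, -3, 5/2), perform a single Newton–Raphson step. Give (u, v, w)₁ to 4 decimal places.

(0.4180, -3.0784, 0.0784)

At (3/2, -3, 5/2): F = (-27.760008, -2.5000, -30.5000).
Jacobian J = [[5·v, 5·u + sin(v), -2·w], [0, -1, -1], [0, 5·w, 5·v + 2]].
At the point, J = [[-15.0000, 7.358880, -5.0000], [0.0000, -1.0000, -1.0000], [0.0000, 12.5000, -13.0000]] (det J = -382.5000).
Solving J·Δ = −F gives Δ = (-1.0820, -0.0784, -2.4216).
Then the next iterate is (u, v, w)₁ = (0.4180, -3.0784, 0.0784).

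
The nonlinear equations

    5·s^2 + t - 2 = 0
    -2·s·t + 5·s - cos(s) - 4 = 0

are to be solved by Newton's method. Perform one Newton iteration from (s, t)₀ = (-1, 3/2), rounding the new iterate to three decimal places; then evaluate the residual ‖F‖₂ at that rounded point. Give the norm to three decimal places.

At (-1, 3/2): F = (4.500, -6.54030).
Jacobian J = [[10·s, 1], [-2·t + sin(s) + 5, -2·s]].
At the point, J = [[-10.000, 1.000], [1.15853, 2.000]] (det J = -21.15853).
Solving J·Δ = −F gives Δ = (0.734, 2.845).
Then the next iterate is (s, t)₁ = (-0.266, 4.345).
Re-evaluating at (-0.266, 4.345): F = (2.69878, -3.98329), so ‖F‖₂ = 4.811.

4.811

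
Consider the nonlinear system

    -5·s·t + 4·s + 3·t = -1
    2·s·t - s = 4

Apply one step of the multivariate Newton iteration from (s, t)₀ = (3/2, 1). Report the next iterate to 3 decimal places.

(4.000, 1.000)

At (3/2, 1): F = (2.500, -2.500).
Jacobian J = [[-5·t + 4, -5·s + 3], [2·t - 1, 2·s]].
At the point, J = [[-1.000, -4.500], [1.000, 3.000]] (det J = 1.500).
Solving J·Δ = −F gives Δ = (2.500, 0.000).
Then the next iterate is (s, t)₁ = (4.000, 1.000).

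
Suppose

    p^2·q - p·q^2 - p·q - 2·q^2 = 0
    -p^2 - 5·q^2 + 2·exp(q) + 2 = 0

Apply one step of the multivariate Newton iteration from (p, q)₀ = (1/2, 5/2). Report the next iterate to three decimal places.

At (1/2, 5/2): F = (-16.250, -5.13501).
Jacobian J = [[2·p·q - q^2 - q, p^2 - 2·p·q - p - 4·q], [-2·p, -10·q + 2·exp(q)]].
At the point, J = [[-6.250, -12.750], [-1.000, -0.63501]] (det J = -8.78117).
Solving J·Δ = −F gives Δ = (-6.281, 1.804).
Then the next iterate is (p, q)₁ = (-5.781, 4.304).

(-5.781, 4.304)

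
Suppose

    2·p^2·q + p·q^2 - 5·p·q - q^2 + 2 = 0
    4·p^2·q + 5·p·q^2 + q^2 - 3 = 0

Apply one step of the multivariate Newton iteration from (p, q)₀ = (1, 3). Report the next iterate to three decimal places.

At (1, 3): F = (-7.000, 63.000).
Jacobian J = [[4·p·q + q^2 - 5·q, 2·p^2 + 2·p·q - 5·p - 2·q], [8·p·q + 5·q^2, 4·p^2 + 10·p·q + 2·q]].
At the point, J = [[6.000, -3.000], [69.000, 40.000]] (det J = 447.000).
Solving J·Δ = −F gives Δ = (0.204, -1.926).
Then the next iterate is (p, q)₁ = (1.204, 1.074).

(1.204, 1.074)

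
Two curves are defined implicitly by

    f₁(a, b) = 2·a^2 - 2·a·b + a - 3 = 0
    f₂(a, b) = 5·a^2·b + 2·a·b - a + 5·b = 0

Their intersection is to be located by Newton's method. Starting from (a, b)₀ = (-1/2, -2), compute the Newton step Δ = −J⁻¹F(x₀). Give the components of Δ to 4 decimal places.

At (-1/2, -2): F = (-5.0000, -10.0000).
Jacobian J = [[4·a - 2·b + 1, -2·a], [10·a·b + 2·b - 1, 5·a^2 + 2·a + 5]].
At the point, J = [[3.0000, 1.0000], [5.0000, 5.2500]] (det J = 10.7500).
Solving J·Δ = −F gives Δ = (1.5116, 0.4651).

(1.5116, 0.4651)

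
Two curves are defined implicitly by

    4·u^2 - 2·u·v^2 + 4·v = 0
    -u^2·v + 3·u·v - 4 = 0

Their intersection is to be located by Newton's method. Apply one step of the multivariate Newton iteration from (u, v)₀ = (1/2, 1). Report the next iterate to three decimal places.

At (1/2, 1): F = (4.000, -2.750).
Jacobian J = [[8·u - 2·v^2, -4·u·v + 4], [-2·u·v + 3·v, -u^2 + 3·u]].
At the point, J = [[2.000, 2.000], [2.000, 1.250]] (det J = -1.500).
Solving J·Δ = −F gives Δ = (7.000, -9.000).
Then the next iterate is (u, v)₁ = (7.500, -8.000).

(7.500, -8.000)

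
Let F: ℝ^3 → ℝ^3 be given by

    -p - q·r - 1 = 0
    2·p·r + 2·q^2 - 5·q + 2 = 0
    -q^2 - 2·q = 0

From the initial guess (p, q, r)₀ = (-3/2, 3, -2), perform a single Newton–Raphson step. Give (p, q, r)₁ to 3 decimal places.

(-3.125, 1.125, -0.542)

At (-3/2, 3, -2): F = (6.500, 11.000, -15.000).
Jacobian J = [[-1, -r, -q], [2·r, 4·q - 5, 2·p], [0, -2·q - 2, 0]].
At the point, J = [[-1.000, 2.000, -3.000], [-4.000, 7.000, -3.000], [0.000, -8.000, 0.000]] (det J = -72.000).
Solving J·Δ = −F gives Δ = (-1.625, -1.875, 1.458).
Then the next iterate is (p, q, r)₁ = (-3.125, 1.125, -0.542).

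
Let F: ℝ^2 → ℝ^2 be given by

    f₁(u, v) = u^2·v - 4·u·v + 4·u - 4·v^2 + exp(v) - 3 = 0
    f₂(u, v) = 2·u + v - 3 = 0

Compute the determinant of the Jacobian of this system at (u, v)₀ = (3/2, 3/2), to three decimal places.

J = [[2·u·v - 4·v + 4, u^2 - 4·u - 8·v + exp(v)], [2, 1]].
At the point, J = [[2.500, -11.26831], [2.000, 1.000]].
det J = 25.037.

25.037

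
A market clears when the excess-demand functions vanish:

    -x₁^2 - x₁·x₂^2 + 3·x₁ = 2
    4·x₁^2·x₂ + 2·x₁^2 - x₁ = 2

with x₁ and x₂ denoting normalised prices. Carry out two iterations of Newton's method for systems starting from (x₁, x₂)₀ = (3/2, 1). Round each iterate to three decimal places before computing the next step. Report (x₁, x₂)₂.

(0.964, 0.378)

At (3/2, 1): F = (-1.250, 10.000).
Jacobian J = [[-2·x₁ - x₂^2 + 3, -2·x₁·x₂], [8·x₁·x₂ + 4·x₁ - 1, 4·x₁^2]].
At the point, J = [[-1.000, -3.000], [17.000, 9.000]] (det J = 42.000).
Solving J·Δ = −F gives Δ = (-0.446, -0.268).
Then the next iterate is (x₁, x₂)₁ = (1.054, 0.732).
Round to (1.054, 0.732) and repeat: F = (-0.51367, 2.42059), J = [[0.35618, -1.54306], [9.38822, 4.44366]].
Δ = (-0.090, -0.354), so (x₁, x₂)₂ = (0.964, 0.378).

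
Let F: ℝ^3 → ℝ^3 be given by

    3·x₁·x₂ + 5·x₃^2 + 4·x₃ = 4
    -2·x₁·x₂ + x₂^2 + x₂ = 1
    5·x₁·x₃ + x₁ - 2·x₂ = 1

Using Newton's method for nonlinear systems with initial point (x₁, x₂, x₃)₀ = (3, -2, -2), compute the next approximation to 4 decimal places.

At (3, -2, -2): F = (-10.0000, 13.0000, -24.0000).
Jacobian J = [[3·x₂, 3·x₁, 10·x₃ + 4], [-2·x₂, -2·x₁ + 2·x₂ + 1, 0], [5·x₃ + 1, -2, 5·x₁]].
At the point, J = [[-6.0000, 9.0000, -16.0000], [4.0000, -9.0000, 0.0000], [-9.0000, -2.0000, 15.0000]] (det J = 1694.0000).
Solving J·Δ = −F gives Δ = (-2.0466, 0.5348, 0.4433).
Then the next iterate is (x₁, x₂, x₃)₁ = (0.9534, -1.4652, -1.5567).

(0.9534, -1.4652, -1.5567)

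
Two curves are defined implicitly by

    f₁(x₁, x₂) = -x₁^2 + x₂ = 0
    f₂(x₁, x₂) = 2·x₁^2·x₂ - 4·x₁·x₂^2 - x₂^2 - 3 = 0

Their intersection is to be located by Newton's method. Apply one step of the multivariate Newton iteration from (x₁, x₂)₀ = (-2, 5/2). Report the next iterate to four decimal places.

At (-2, 5/2): F = (-1.5000, 60.7500).
Jacobian J = [[-2·x₁, 1], [4·x₁·x₂ - 4·x₂^2, 2·x₁^2 - 8·x₁·x₂ - 2·x₂]].
At the point, J = [[4.0000, 1.0000], [-45.0000, 43.0000]] (det J = 217.0000).
Solving J·Δ = −F gives Δ = (0.5772, -0.8088).
Then the next iterate is (x₁, x₂)₁ = (-1.4228, 1.6912).

(-1.4228, 1.6912)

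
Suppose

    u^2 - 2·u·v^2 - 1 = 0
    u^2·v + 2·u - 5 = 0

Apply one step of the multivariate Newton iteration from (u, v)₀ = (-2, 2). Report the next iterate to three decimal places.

(-3.917, -0.625)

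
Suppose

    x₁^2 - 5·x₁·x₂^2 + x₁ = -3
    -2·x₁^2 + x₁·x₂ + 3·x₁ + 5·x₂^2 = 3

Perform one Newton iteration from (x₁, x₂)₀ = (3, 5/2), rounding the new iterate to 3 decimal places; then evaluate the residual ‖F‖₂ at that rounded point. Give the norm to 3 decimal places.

At (3, 5/2): F = (-78.750, 26.750).
Jacobian J = [[2·x₁ - 5·x₂^2 + 1, -10·x₁·x₂], [-4·x₁ + x₂ + 3, x₁ + 10·x₂]].
At the point, J = [[-24.250, -75.000], [-6.500, 28.000]] (det J = -1166.500).
Solving J·Δ = −F gives Δ = (-0.170, -0.995).
Then the next iterate is (x₁, x₂)₁ = (2.830, 1.505).
Re-evaluating at (2.830, 1.505): F = (-18.21120, 5.05647), so ‖F‖₂ = 18.900.

18.900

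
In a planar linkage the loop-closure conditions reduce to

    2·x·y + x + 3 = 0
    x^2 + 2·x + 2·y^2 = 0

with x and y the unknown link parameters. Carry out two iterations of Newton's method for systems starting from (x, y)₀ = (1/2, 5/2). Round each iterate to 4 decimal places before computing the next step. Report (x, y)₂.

At (1/2, 5/2): F = (6.0000, 13.7500).
Jacobian J = [[2·y + 1, 2·x], [2·x + 2, 4·y]].
At the point, J = [[6.0000, 1.0000], [3.0000, 10.0000]] (det J = 57.0000).
Solving J·Δ = −F gives Δ = (-0.8114, -1.1316).
Then the next iterate is (x, y)₁ = (-0.3114, 1.3684).
Round to (-0.3114, 1.3684) and repeat: F = (1.836360, 3.219207), J = [[3.7368, -0.6228], [1.3772, 5.4736]].
Δ = (-0.5657, -0.4458), so (x, y)₂ = (-0.8771, 0.9226).

(-0.8771, 0.9226)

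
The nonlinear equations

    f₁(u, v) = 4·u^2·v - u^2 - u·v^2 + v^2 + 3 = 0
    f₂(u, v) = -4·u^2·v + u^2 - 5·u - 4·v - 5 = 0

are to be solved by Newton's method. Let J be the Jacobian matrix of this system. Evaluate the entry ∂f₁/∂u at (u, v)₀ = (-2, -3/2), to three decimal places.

25.750

∂f₁/∂u = 8·u·v - 2·u - v^2.
At (-2, -3/2) this is 25.750.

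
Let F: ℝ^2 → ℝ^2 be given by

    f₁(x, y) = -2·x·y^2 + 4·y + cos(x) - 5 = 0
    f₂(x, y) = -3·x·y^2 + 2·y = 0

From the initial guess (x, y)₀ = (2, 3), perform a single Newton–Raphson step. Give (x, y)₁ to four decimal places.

(1.6099, 1.8980)

At (2, 3): F = (-29.416147, -48.0000).
Jacobian J = [[-2·y^2 - sin(x), -4·x·y + 4], [-3·y^2, -6·x·y + 2]].
At the point, J = [[-18.909297, -20.0000], [-27.0000, -34.0000]] (det J = 102.916113).
Solving J·Δ = −F gives Δ = (-0.3901, -1.1020).
Then the next iterate is (x, y)₁ = (1.6099, 1.8980).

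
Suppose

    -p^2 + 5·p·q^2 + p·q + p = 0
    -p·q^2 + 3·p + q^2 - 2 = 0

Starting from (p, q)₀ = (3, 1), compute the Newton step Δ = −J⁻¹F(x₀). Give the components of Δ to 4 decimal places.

(-3.0429, -0.2714)

At (3, 1): F = (12.0000, 5.0000).
Jacobian J = [[-2·p + 5·q^2 + q + 1, 10·p·q + p], [-q^2 + 3, -2·p·q + 2·q]].
At the point, J = [[1.0000, 33.0000], [2.0000, -4.0000]] (det J = -70.0000).
Solving J·Δ = −F gives Δ = (-3.0429, -0.2714).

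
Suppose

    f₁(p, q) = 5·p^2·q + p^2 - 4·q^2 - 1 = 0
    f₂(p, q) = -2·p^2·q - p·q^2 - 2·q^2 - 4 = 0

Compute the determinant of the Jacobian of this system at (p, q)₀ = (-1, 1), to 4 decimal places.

57.0000

J = [[10·p·q + 2·p, 5·p^2 - 8·q], [-4·p·q - q^2, -2·p^2 - 2·p·q - 4·q]].
At the point, J = [[-12.0000, -3.0000], [3.0000, -4.0000]].
det J = 57.0000.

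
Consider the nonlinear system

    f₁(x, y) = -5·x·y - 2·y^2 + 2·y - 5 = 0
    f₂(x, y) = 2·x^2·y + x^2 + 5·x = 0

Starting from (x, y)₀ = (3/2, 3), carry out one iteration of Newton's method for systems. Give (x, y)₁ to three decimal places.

At (3/2, 3): F = (-39.500, 23.250).
Jacobian J = [[-5·y, -5·x - 4·y + 2], [4·x·y + 2·x + 5, 2·x^2]].
At the point, J = [[-15.000, -17.500], [26.000, 4.500]] (det J = 387.500).
Solving J·Δ = −F gives Δ = (-0.591, -1.750).
Then the next iterate is (x, y)₁ = (0.909, 1.250).

(0.909, 1.250)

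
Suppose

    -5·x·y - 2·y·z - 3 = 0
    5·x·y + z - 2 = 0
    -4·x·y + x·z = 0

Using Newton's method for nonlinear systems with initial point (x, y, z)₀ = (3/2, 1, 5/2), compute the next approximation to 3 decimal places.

At (3/2, 1, 5/2): F = (-15.500, 8.000, -2.250).
Jacobian J = [[-5·y, -5·x - 2·z, -2·y], [5·y, 5·x, 1], [-4·y + z, -4·x, x]].
At the point, J = [[-5.000, -12.500, -2.000], [5.000, 7.500, 1.000], [-1.500, -6.000, 1.500]] (det J = 63.750).
Solving J·Δ = −F gives Δ = (0.424, -1.047, -2.265).
Then the next iterate is (x, y, z)₁ = (1.924, -0.047, 0.235).

(1.924, -0.047, 0.235)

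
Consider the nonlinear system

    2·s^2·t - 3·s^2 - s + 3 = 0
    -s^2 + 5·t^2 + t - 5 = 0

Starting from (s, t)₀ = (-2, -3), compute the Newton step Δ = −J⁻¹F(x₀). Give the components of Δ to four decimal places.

At (-2, -3): F = (-31.0000, 33.0000).
Jacobian J = [[4·s·t - 6·s - 1, 2·s^2], [-2·s, 10·t + 1]].
At the point, J = [[35.0000, 8.0000], [4.0000, -29.0000]] (det J = -1047.0000).
Solving J·Δ = −F gives Δ = (0.6065, 1.2216).

(0.6065, 1.2216)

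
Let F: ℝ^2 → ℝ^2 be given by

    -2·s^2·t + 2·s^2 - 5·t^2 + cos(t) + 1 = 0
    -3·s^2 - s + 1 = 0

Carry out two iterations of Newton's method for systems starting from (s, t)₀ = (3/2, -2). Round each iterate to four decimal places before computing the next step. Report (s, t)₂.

At (3/2, -2): F = (-5.916147, -7.2500).
Jacobian J = [[-4·s·t + 4·s, -2·s^2 - 10·t - sin(t)], [-6·s - 1, 0]].
At the point, J = [[18.0000, 16.409297], [-10.0000, 0.0000]] (det J = 164.092974).
Solving J·Δ = −F gives Δ = (-0.7250, 1.1558).
Then the next iterate is (s, t)₁ = (0.7750, -0.8442).
Round to (0.7750, -0.8442) and repeat: F = (0.316306, -1.576875), J = [[5.717020, 7.988190], [-5.6500, 0.0000]].
Δ = (-0.2791, 0.1601), so (s, t)₂ = (0.4959, -0.6841).

(0.4959, -0.6841)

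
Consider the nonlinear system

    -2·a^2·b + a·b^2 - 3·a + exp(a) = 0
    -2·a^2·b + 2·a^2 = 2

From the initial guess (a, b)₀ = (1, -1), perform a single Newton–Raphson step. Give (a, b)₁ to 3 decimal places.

(0.886, -0.454)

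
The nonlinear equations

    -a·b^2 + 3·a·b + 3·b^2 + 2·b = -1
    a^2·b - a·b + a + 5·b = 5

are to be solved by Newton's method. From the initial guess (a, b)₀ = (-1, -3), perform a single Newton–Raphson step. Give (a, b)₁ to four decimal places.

(2.1855, -3.6935)

At (-1, -3): F = (40.0000, -27.0000).
Jacobian J = [[-b^2 + 3·b, -2·a·b + 3·a + 6·b + 2], [2·a·b - b + 1, a^2 - a + 5]].
At the point, J = [[-18.0000, -25.0000], [10.0000, 7.0000]] (det J = 124.0000).
Solving J·Δ = −F gives Δ = (3.1855, -0.6935).
Then the next iterate is (a, b)₁ = (2.1855, -3.6935).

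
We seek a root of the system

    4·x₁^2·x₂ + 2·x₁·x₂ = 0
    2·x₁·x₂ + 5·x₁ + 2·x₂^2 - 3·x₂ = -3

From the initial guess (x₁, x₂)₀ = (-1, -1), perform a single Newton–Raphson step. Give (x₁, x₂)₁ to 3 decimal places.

At (-1, -1): F = (-2.000, 5.000).
Jacobian J = [[8·x₁·x₂ + 2·x₂, 4·x₁^2 + 2·x₁], [2·x₂ + 5, 2·x₁ + 4·x₂ - 3]].
At the point, J = [[6.000, 2.000], [3.000, -9.000]] (det J = -60.000).
Solving J·Δ = −F gives Δ = (0.133, 0.600).
Then the next iterate is (x₁, x₂)₁ = (-0.867, -0.400).

(-0.867, -0.400)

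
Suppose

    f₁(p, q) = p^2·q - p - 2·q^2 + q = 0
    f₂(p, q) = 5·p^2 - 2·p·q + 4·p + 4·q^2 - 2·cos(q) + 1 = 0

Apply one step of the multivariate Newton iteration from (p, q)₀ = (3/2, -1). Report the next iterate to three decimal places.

At (3/2, -1): F = (-6.750, 24.16940).
Jacobian J = [[2·p·q - 1, p^2 - 4·q + 1], [10·p - 2·q + 4, -2·p + 8·q + 2·sin(q)]].
At the point, J = [[-4.000, 7.250], [21.000, -12.68294]] (det J = -101.51823).
Solving J·Δ = −F gives Δ = (-0.883, 0.444).
Then the next iterate is (p, q)₁ = (0.617, -0.556).

(0.617, -0.556)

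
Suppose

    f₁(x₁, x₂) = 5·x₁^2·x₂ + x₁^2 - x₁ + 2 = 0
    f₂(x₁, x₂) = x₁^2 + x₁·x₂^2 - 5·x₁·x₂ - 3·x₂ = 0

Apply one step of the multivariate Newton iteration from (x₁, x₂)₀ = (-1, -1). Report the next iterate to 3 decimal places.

(-1.750, 0.250)

At (-1, -1): F = (-1.000, -2.000).
Jacobian J = [[10·x₁·x₂ + 2·x₁ - 1, 5·x₁^2], [2·x₁ + x₂^2 - 5·x₂, 2·x₁·x₂ - 5·x₁ - 3]].
At the point, J = [[7.000, 5.000], [4.000, 4.000]] (det J = 8.000).
Solving J·Δ = −F gives Δ = (-0.750, 1.250).
Then the next iterate is (x₁, x₂)₁ = (-1.750, 0.250).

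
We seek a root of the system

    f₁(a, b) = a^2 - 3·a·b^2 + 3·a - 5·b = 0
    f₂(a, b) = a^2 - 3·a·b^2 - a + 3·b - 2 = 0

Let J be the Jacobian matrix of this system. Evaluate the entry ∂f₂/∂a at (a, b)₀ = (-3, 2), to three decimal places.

-19.000

∂f₂/∂a = 2·a - 3·b^2 - 1.
At (-3, 2) this is -19.000.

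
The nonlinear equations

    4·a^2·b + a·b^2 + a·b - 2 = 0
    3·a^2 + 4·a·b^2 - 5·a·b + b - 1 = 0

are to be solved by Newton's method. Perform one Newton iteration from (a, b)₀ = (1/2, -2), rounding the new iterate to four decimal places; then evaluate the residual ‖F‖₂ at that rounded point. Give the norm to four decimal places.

At (1/2, -2): F = (-3.0000, 10.7500).
Jacobian J = [[8·a·b + b^2 + b, 4·a^2 + 2·a·b + a], [6·a + 4·b^2 - 5·b, 8·a·b - 5·a + 1]].
At the point, J = [[-6.0000, -0.5000], [29.0000, -9.5000]] (det J = 71.5000).
Solving J·Δ = −F gives Δ = (-0.4738, -0.3147).
Then the next iterate is (a, b)₁ = (0.0262, -2.3147).
Re-evaluating at (0.0262, -2.3147): F = (-1.926625, -2.447914), so ‖F‖₂ = 3.1152.

3.1152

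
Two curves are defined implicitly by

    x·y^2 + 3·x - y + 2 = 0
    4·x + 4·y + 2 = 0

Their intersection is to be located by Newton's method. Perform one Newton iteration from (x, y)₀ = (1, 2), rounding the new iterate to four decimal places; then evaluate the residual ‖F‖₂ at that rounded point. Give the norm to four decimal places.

20.5762

At (1, 2): F = (7.0000, 14.0000).
Jacobian J = [[y^2 + 3, 2·x·y - 1], [4, 4]].
At the point, J = [[7.0000, 3.0000], [4.0000, 4.0000]] (det J = 16.0000).
Solving J·Δ = −F gives Δ = (0.8750, -4.3750).
Then the next iterate is (x, y)₁ = (1.8750, -2.3750).
Re-evaluating at (1.8750, -2.3750): F = (20.576172, 0.0000), so ‖F‖₂ = 20.5762.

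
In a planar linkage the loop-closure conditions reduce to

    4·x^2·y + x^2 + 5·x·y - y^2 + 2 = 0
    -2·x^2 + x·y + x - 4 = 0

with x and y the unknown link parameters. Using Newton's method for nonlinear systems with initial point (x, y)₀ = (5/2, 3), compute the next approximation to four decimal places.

(1.2555, 2.6131)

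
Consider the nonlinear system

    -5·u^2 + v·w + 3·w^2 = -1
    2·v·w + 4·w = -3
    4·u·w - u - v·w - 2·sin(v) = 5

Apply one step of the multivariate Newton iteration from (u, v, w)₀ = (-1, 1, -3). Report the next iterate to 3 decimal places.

(-0.981, -0.115, -1.615)

At (-1, 1, -3): F = (20.000, -15.000, 9.31706).
Jacobian J = [[-10·u, w, v + 6·w], [0, 2·w, 2·v + 4], [4·w - 1, -w - 2·cos(v), 4·u - v]].
At the point, J = [[10.000, -3.000, -17.000], [0.000, -6.000, 6.000], [-13.000, 1.91940, -5.000]] (det J = 1744.83628).
Solving J·Δ = −F gives Δ = (0.019, -1.115, 1.385).
Then the next iterate is (u, v, w)₁ = (-0.981, -0.115, -1.615).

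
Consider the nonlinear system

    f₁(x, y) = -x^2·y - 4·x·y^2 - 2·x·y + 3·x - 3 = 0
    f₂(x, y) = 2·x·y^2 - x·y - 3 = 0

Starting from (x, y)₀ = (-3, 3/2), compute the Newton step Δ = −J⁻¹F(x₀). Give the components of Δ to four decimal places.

At (-3, 3/2): F = (10.5000, -12.0000).
Jacobian J = [[-2·x·y - 4·y^2 - 2·y + 3, -x^2 - 8·x·y - 2·x], [2·y^2 - y, 4·x·y - x]].
At the point, J = [[0.0000, 33.0000], [3.0000, -15.0000]] (det J = -99.0000).
Solving J·Δ = −F gives Δ = (2.4091, -0.3182).

(2.4091, -0.3182)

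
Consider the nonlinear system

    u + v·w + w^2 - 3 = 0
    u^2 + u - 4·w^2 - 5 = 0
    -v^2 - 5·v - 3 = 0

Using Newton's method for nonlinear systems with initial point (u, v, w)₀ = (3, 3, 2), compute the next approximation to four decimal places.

At (3, 3, 2): F = (10.0000, -9.0000, -27.0000).
Jacobian J = [[1, w, v + 2·w], [2·u + 1, 0, -8·w], [0, -2·v - 5, 0]].
At the point, J = [[1.0000, 2.0000, 7.0000], [7.0000, 0.0000, -16.0000], [0.0000, -11.0000, 0.0000]] (det J = -715.0000).
Solving J·Δ = −F gives Δ = (-0.2839, -2.4545, -0.6867).
Then the next iterate is (u, v, w)₁ = (2.7161, 0.5455, 1.3133).

(2.7161, 0.5455, 1.3133)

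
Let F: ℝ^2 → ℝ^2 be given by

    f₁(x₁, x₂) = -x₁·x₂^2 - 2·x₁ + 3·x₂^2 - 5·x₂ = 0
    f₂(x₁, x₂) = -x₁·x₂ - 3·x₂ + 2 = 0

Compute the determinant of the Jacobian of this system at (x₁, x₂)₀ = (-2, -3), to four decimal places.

116.0000

J = [[-x₂^2 - 2, -2·x₁·x₂ + 6·x₂ - 5], [-x₂, -x₁ - 3]].
At the point, J = [[-11.0000, -35.0000], [3.0000, -1.0000]].
det J = 116.0000.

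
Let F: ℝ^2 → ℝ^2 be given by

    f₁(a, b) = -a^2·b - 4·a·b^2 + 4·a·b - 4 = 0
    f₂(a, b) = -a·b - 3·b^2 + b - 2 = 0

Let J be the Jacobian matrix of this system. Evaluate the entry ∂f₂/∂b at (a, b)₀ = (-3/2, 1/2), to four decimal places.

-0.5000

∂f₂/∂b = -a - 6·b + 1.
At (-3/2, 1/2) this is -0.5000.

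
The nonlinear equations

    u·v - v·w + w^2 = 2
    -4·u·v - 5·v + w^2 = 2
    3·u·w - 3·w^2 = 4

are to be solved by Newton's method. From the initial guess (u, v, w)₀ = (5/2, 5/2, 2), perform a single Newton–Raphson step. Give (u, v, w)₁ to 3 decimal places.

(2.108, 0.196, 1.255)

At (5/2, 5/2, 2): F = (3.250, -35.500, -1.000).
Jacobian J = [[v, u - w, -v + 2·w], [-4·v, -4·u - 5, 2·w], [3·w, 0, 3·u - 6·w]].
At the point, J = [[2.500, 0.500, 1.500], [-10.000, -15.000, 4.000], [6.000, 0.000, -4.500]] (det J = 293.250).
Solving J·Δ = −F gives Δ = (-0.392, -2.304, -0.745).
Then the next iterate is (u, v, w)₁ = (2.108, 0.196, 1.255).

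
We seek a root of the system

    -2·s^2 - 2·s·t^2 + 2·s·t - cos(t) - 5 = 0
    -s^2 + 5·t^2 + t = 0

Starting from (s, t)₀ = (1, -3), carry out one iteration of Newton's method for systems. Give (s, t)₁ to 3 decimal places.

(0.640, -1.561)

At (1, -3): F = (-30.01001, 41.000).
Jacobian J = [[-4·s - 2·t^2 + 2·t, -4·s·t + 2·s + sin(t)], [-2·s, 10·t + 1]].
At the point, J = [[-28.000, 13.85888], [-2.000, -29.000]] (det J = 839.71776).
Solving J·Δ = −F gives Δ = (-0.360, 1.439).
Then the next iterate is (s, t)₁ = (0.640, -1.561).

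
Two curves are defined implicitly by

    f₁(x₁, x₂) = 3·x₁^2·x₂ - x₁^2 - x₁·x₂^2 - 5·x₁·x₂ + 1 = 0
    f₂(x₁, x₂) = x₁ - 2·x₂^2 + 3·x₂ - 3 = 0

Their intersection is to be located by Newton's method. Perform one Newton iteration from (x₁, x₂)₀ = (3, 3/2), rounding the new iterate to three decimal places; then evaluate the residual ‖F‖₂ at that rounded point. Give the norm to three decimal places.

0.444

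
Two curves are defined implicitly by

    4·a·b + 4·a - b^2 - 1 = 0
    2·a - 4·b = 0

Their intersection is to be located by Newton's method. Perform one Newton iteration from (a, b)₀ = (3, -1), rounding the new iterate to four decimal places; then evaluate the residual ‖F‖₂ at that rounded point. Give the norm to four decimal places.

2.7145

At (3, -1): F = (-2.0000, 10.0000).
Jacobian J = [[4·b + 4, 4·a - 2·b], [2, -4]].
At the point, J = [[0.0000, 14.0000], [2.0000, -4.0000]] (det J = -28.0000).
Solving J·Δ = −F gives Δ = (-4.7143, 0.1429).
Then the next iterate is (a, b)₁ = (-1.7143, -0.8571).
Re-evaluating at (-1.7143, -0.8571): F = (-2.714514, -0.0002), so ‖F‖₂ = 2.7145.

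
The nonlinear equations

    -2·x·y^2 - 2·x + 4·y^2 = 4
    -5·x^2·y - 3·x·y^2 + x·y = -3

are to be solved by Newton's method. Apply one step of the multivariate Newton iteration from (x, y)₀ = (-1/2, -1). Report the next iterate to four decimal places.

(0.2465, -1.0986)

At (-1/2, -1): F = (2.0000, 6.2500).
Jacobian J = [[-2·y^2 - 2, -4·x·y + 8·y], [-10·x·y - 3·y^2 + y, -5·x^2 - 6·x·y + x]].
At the point, J = [[-4.0000, -10.0000], [-9.0000, -4.7500]] (det J = -71.0000).
Solving J·Δ = −F gives Δ = (0.7465, -0.0986).
Then the next iterate is (x, y)₁ = (0.2465, -1.0986).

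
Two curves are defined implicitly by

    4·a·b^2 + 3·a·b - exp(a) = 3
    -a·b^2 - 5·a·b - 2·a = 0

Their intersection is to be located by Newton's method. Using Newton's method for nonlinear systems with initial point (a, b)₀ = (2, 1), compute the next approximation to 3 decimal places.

(0.339, 0.806)

At (2, 1): F = (3.61094, -16.000).
Jacobian J = [[4·b^2 + 3·b - exp(a), 8·a·b + 3·a], [-b^2 - 5·b - 2, -2·a·b - 5·a]].
At the point, J = [[-0.38906, 22.000], [-8.000, -14.000]] (det J = 181.44679).
Solving J·Δ = −F gives Δ = (-1.661, -0.194).
Then the next iterate is (a, b)₁ = (0.339, 0.806).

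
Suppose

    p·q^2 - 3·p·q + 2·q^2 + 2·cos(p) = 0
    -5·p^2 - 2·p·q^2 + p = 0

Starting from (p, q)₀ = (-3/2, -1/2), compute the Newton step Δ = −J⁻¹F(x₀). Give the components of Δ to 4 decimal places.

(0.7367, -0.1938)

At (-3/2, -1/2): F = (-1.983526, -12.0000).
Jacobian J = [[q^2 - 3·q - 2·sin(p), 2·p·q - 3·p + 4·q], [-10·p - 2·q^2 + 1, -4·p·q]].
At the point, J = [[3.744990, 4.0000], [15.5000, -3.0000]] (det J = -73.234970).
Solving J·Δ = −F gives Δ = (0.7367, -0.1938).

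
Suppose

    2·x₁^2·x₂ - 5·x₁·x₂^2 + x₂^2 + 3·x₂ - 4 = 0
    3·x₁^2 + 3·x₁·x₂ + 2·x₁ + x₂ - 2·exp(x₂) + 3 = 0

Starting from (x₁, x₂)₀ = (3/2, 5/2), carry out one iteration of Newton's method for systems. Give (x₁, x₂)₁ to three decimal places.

(0.796, 1.923)

At (3/2, 5/2): F = (-25.875, 2.13501).
Jacobian J = [[4·x₁·x₂ - 5·x₂^2, 2·x₁^2 - 10·x₁·x₂ + 2·x₂ + 3], [6·x₁ + 3·x₂ + 2, 3·x₁ - 2·exp(x₂) + 1]].
At the point, J = [[-16.250, -25.000], [18.500, -18.86499]] (det J = 769.05605).
Solving J·Δ = −F gives Δ = (-0.704, -0.577).
Then the next iterate is (x₁, x₂)₁ = (0.796, 1.923).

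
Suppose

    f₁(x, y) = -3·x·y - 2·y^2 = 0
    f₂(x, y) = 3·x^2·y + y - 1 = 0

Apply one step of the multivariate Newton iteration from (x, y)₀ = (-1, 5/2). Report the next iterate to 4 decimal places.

(-0.6815, 1.4444)

At (-1, 5/2): F = (-5.0000, 9.0000).
Jacobian J = [[-3·y, -3·x - 4·y], [6·x·y, 3·x^2 + 1]].
At the point, J = [[-7.5000, -7.0000], [-15.0000, 4.0000]] (det J = -135.0000).
Solving J·Δ = −F gives Δ = (0.3185, -1.0556).
Then the next iterate is (x, y)₁ = (-0.6815, 1.4444).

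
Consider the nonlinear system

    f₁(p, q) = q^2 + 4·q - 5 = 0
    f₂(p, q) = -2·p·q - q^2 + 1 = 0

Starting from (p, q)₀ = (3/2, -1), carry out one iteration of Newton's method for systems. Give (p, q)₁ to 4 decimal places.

(2.0000, 3.0000)

At (3/2, -1): F = (-8.0000, 3.0000).
Jacobian J = [[0, 2·q + 4], [-2·q, -2·p - 2·q]].
At the point, J = [[0.0000, 2.0000], [2.0000, -1.0000]] (det J = -4.0000).
Solving J·Δ = −F gives Δ = (0.5000, 4.0000).
Then the next iterate is (p, q)₁ = (2.0000, 3.0000).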